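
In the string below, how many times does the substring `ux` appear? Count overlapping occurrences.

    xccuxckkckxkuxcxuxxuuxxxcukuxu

5

Sliding a length-2 window over the 30 characters (29 positions):
  position 4–5: ux
  position 13–14: ux
  position 17–18: ux
  position 21–22: ux
  position 28–29: ux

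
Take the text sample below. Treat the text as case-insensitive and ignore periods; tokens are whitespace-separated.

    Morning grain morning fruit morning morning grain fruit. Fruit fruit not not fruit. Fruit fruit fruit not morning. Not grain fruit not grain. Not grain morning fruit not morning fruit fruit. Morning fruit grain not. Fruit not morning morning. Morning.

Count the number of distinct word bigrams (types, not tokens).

15

40 tokens → 39 bigram windows in total.
Repeated bigrams (each contributes count−1 duplicates):
  fruit fruit: 6
  fruit not: 5
  morning fruit: 4
  morning morning: 3
  not grain: 3
  not morning: 3
  fruit morning: 2
  grain fruit: 2
  … (4 more repeated)
24 duplicate windows → 39 − 24 = 15 distinct.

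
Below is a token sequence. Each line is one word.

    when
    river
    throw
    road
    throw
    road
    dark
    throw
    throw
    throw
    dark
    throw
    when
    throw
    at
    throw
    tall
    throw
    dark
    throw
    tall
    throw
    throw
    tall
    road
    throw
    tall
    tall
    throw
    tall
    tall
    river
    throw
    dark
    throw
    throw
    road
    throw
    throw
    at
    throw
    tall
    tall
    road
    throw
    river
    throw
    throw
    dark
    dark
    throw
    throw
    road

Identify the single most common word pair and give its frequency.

"throw throw", 7 times

Bigram frequencies (highest first):
  throw throw: 7
  throw tall: 6
  dark throw: 5
  throw road: 4
  road throw: 4
  throw dark: 4
  … (13 more, each ≤ 3)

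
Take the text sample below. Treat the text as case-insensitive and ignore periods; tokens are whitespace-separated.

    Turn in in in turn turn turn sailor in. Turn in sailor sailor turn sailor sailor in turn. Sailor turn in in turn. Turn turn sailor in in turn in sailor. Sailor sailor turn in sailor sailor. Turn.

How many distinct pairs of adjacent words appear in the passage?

9

38 tokens → 37 bigram windows in total.
Repeated bigrams (each contributes count−1 duplicates):
  in turn: 5
  sailor sailor: 5
  turn in: 5
  in in: 4
  sailor turn: 4
  turn sailor: 4
  turn turn: 4
  in sailor: 3
  … (1 more repeated)
28 duplicate windows → 37 − 28 = 9 distinct.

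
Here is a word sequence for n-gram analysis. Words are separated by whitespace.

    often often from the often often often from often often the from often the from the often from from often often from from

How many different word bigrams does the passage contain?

23 tokens → 22 bigram windows in total.
Repeated bigrams (each contributes count−1 duplicates):
  often often: 5
  often from: 4
  from often: 3
  from from: 2
  from the: 2
  often the: 2
  the from: 2
  the often: 2
14 duplicate windows → 22 − 14 = 8 distinct.

8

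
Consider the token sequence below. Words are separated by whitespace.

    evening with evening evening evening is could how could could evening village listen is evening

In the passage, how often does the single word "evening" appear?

6

Scanning the 15 tokens for "evening":
  position 1: evening
  position 3: evening
  position 4: evening
  position 5: evening
  position 11: evening
  position 15: evening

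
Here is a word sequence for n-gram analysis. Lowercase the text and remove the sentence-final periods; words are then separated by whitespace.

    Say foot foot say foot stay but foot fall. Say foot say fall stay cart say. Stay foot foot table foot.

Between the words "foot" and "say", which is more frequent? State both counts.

"foot" (8 vs 5)

"foot": 8 occurrences
"say": 5 occurrences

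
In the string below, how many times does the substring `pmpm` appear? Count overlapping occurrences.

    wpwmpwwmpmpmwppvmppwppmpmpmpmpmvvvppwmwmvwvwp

Sliding a length-4 window over the 45 characters (42 positions):
  position 9–12: pmpm
  position 22–25: pmpm
  position 24–27: pmpm
  position 26–29: pmpm
  position 28–31: pmpm

5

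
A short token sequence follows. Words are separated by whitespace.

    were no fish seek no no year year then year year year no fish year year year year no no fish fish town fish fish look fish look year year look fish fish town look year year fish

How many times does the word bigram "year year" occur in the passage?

Scanning the 37 overlapping bigram windows for "year year":
  position 7–8: year year
  position 10–11: year year
  position 11–12: year year
  position 15–16: year year
  position 16–17: year year
  position 17–18: year year
  position 29–30: year year
  position 36–37: year year

8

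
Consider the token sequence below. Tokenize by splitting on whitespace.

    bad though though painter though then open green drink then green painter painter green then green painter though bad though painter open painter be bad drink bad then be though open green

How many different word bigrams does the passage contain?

32 tokens → 31 bigram windows in total.
Repeated bigrams (each contributes count−1 duplicates):
  bad though: 2
  green painter: 2
  open green: 2
  painter though: 2
  then green: 2
  though painter: 2
6 duplicate windows → 31 − 6 = 25 distinct.

25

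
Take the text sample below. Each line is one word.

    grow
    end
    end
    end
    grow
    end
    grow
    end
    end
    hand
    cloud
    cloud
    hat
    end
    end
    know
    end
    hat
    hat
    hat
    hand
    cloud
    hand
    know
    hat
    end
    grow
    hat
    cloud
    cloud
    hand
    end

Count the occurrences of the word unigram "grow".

4

Scanning the 32 tokens for "grow":
  position 1: grow
  position 5: grow
  position 7: grow
  position 27: grow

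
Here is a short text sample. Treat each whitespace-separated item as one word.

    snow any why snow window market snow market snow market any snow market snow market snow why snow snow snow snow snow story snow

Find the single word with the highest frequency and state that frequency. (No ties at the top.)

Unigram frequencies (highest first):
  snow: 13
  market: 5
  any: 2
  why: 2
  window: 1
  story: 1

"snow", 13 times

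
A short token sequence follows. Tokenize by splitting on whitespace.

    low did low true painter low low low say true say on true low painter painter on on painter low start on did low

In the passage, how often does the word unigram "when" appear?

Scanning the 24 tokens for "when":
  (none found)

0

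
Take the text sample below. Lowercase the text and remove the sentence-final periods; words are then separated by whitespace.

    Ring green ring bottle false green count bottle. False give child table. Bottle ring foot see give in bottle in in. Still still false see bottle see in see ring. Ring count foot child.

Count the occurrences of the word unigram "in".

4

Scanning the 34 tokens for "in":
  position 18: in
  position 20: in
  position 21: in
  position 28: in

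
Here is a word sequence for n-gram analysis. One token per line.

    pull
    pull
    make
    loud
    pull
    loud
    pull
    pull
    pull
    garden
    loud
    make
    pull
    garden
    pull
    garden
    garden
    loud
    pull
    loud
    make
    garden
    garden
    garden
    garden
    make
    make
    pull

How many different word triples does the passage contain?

28 tokens → 26 trigram windows in total.
Repeated trigrams (each contributes count−1 duplicates):
  garden garden garden: 2
  loud pull loud: 2
2 duplicate windows → 26 − 2 = 24 distinct.

24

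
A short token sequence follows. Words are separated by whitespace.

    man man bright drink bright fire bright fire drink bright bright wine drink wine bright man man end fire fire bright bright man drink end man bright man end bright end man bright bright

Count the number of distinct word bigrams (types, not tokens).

34 tokens → 33 bigram windows in total.
Repeated bigrams (each contributes count−1 duplicates):
  bright bright: 3
  bright man: 3
  man bright: 3
  bright fire: 2
  drink bright: 2
  end man: 2
  fire bright: 2
  man end: 2
  … (1 more repeated)
12 duplicate windows → 33 − 12 = 21 distinct.

21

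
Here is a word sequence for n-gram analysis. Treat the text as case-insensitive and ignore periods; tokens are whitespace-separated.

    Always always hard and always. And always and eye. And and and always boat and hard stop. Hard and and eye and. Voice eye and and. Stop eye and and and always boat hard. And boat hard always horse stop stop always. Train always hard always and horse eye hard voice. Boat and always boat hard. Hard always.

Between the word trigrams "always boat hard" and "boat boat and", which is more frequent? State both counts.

"always boat hard": 2 occurrences
"boat boat and": 0 occurrences

"always boat hard" (2 vs 0)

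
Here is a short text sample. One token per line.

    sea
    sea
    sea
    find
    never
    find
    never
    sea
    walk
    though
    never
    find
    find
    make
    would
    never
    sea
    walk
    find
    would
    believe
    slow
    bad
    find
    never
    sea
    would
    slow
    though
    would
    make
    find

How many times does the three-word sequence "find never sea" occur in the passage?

Scanning the 30 overlapping trigram windows for "find never sea":
  position 6–8: find never sea
  position 24–26: find never sea

2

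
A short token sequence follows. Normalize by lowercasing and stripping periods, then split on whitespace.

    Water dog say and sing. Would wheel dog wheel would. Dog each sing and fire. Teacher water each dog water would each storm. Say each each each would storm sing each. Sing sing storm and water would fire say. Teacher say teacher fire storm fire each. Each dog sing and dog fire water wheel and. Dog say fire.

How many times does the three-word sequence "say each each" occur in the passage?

Scanning the 56 overlapping trigram windows for "say each each":
  position 24–26: say each each

1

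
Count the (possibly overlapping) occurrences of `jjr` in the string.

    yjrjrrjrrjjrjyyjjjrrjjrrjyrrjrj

3

Sliding a length-3 window over the 31 characters (29 positions):
  position 10–12: jjr
  position 17–19: jjr
  position 21–23: jjr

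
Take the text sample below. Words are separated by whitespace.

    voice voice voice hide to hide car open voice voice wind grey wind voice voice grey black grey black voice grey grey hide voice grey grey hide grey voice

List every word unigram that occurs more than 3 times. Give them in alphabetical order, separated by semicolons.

grey; hide; voice

Unigram counts meeting the condition (more than 3 times):
  grey: 8
  hide: 4
  voice: 10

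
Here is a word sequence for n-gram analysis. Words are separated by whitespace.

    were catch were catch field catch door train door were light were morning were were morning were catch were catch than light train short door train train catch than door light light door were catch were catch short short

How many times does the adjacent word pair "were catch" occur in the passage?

Scanning the 38 overlapping bigram windows for "were catch":
  position 1–2: were catch
  position 3–4: were catch
  position 17–18: were catch
  position 19–20: were catch
  position 34–35: were catch
  position 36–37: were catch

6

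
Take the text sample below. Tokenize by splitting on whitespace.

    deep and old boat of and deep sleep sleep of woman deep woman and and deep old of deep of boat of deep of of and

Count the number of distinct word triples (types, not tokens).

23

26 tokens → 24 trigram windows in total.
Repeated trigrams (each contributes count−1 duplicates):
  of deep of: 2
1 duplicate windows → 24 − 1 = 23 distinct.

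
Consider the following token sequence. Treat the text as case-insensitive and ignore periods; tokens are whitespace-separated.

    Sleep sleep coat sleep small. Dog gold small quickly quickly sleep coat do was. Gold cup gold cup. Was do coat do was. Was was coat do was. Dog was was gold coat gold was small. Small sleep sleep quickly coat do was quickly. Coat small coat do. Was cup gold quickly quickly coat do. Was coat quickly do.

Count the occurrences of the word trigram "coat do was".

Scanning the 57 overlapping trigram windows for "coat do was":
  position 12–14: coat do was
  position 21–23: coat do was
  position 26–28: coat do was
  position 41–43: coat do was
  position 47–49: coat do was
  position 54–56: coat do was

6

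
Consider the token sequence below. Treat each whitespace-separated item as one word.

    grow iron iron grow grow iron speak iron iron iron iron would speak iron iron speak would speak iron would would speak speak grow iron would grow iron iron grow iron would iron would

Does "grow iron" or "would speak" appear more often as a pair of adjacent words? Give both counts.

"grow iron": 5 occurrences
"would speak": 3 occurrences

"grow iron" (5 vs 3)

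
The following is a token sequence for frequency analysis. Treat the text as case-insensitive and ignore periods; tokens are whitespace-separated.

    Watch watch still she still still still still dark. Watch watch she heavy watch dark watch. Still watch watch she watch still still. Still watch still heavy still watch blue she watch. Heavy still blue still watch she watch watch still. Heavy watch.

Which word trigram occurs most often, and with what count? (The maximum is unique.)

Trigram frequencies (highest first):
  still still still: 3
  watch watch still: 2
  watch watch she: 2
  watch she watch: 2
  watch still heavy: 2
  watch still she: 1
  … (29 more, each ≤ 1)

"still still still", 3 times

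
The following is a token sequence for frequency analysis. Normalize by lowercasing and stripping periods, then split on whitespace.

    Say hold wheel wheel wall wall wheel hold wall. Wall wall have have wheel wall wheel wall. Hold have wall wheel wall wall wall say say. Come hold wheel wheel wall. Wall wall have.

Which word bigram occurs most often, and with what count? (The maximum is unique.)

Bigram frequencies (highest first):
  wall wall: 7
  wheel wall: 5
  wall wheel: 3
  hold wheel: 2
  wheel wheel: 2
  wall have: 2
  … (12 more, each ≤ 1)

"wall wall", 7 times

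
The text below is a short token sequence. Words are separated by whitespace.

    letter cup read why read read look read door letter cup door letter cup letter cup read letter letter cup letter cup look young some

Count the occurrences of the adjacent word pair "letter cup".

Scanning the 24 overlapping bigram windows for "letter cup":
  position 1–2: letter cup
  position 10–11: letter cup
  position 13–14: letter cup
  position 15–16: letter cup
  position 19–20: letter cup
  position 21–22: letter cup

6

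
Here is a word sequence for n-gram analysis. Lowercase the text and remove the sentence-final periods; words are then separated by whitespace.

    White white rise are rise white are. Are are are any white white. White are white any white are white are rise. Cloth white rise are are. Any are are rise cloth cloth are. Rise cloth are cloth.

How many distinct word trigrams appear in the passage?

30

38 tokens → 36 trigram windows in total.
Repeated trigrams (each contributes count−1 duplicates):
  are rise cloth: 3
  are are any: 2
  are are are: 2
  white are white: 2
  white rise are: 2
6 duplicate windows → 36 − 6 = 30 distinct.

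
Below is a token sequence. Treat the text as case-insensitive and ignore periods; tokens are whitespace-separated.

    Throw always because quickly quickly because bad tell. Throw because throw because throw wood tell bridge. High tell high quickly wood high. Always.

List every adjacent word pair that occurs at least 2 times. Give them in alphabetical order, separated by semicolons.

Bigram counts meeting the condition (at least 2 times):
  because throw: 2
  throw because: 2

because throw; throw because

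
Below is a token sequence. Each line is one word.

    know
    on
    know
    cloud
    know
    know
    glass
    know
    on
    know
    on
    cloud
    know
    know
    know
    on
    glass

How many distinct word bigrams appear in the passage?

9

17 tokens → 16 bigram windows in total.
Repeated bigrams (each contributes count−1 duplicates):
  know on: 4
  know know: 3
  cloud know: 2
  on know: 2
7 duplicate windows → 16 − 7 = 9 distinct.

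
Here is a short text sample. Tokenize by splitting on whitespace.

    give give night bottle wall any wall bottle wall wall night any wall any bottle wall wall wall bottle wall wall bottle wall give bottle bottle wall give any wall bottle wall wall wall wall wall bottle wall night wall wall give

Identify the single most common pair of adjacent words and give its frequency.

Bigram frequencies (highest first):
  wall wall: 9
  bottle wall: 8
  wall bottle: 5
  any wall: 3
  wall give: 3
  wall any: 2
  … (10 more, each ≤ 2)

"wall wall", 9 times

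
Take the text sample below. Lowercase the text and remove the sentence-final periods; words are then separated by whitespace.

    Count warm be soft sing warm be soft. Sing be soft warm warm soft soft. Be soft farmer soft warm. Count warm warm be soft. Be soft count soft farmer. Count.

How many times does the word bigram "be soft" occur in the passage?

Scanning the 30 overlapping bigram windows for "be soft":
  position 3–4: be soft
  position 7–8: be soft
  position 10–11: be soft
  position 16–17: be soft
  position 24–25: be soft
  position 26–27: be soft

6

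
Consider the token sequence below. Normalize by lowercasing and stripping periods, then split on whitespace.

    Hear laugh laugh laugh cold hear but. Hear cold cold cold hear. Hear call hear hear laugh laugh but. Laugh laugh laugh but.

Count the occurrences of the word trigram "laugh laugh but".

2

Scanning the 21 overlapping trigram windows for "laugh laugh but":
  position 17–19: laugh laugh but
  position 21–23: laugh laugh but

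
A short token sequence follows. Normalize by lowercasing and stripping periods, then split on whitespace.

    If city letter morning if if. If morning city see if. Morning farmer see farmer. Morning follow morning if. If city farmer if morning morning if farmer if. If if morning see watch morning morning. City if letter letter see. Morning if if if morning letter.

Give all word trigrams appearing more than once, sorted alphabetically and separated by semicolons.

if if if; if if morning; morning if if

Trigram counts meeting the condition (more than once):
  if if if: 3
  if if morning: 3
  morning if if: 3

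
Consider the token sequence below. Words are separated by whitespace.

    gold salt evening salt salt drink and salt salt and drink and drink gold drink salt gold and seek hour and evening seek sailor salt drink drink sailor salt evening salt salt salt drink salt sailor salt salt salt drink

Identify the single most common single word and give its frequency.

"salt", 15 times

Unigram frequencies (highest first):
  salt: 15
  drink: 8
  and: 5
  gold: 3
  evening: 3
  sailor: 3
  … (2 more, each ≤ 2)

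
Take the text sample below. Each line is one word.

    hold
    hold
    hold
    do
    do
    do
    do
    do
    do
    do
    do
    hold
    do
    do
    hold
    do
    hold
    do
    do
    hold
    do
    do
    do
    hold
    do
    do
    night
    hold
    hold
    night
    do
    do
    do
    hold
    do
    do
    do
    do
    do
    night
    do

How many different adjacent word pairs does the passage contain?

41 tokens → 40 bigram windows in total.
Repeated bigrams (each contributes count−1 duplicates):
  do do: 18
  hold do: 7
  do hold: 6
  hold hold: 3
  do night: 2
  night do: 2
32 duplicate windows → 40 − 32 = 8 distinct.

8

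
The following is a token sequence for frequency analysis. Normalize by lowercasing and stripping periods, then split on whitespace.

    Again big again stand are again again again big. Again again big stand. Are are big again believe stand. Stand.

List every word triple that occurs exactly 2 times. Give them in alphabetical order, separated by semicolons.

again again big; again big again

Trigram counts meeting the condition (exactly 2 times):
  again again big: 2
  again big again: 2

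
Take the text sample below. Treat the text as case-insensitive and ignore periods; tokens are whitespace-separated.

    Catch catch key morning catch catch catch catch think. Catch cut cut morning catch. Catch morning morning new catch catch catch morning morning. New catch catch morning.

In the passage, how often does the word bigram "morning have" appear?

Scanning the 26 overlapping bigram windows for "morning have":
  (none found)

0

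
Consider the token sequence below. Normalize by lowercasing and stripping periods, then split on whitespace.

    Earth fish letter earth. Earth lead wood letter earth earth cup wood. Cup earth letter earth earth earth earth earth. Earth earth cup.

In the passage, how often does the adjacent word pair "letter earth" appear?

Scanning the 22 overlapping bigram windows for "letter earth":
  position 3–4: letter earth
  position 8–9: letter earth
  position 15–16: letter earth

3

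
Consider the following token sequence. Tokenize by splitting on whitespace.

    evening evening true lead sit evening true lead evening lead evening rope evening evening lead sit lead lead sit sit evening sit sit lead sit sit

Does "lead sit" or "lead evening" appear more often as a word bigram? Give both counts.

"lead sit": 4 occurrences
"lead evening": 2 occurrences

"lead sit" (4 vs 2)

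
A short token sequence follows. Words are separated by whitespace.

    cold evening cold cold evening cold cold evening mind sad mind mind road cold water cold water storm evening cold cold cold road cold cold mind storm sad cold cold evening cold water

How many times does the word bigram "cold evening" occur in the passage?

4

Scanning the 32 overlapping bigram windows for "cold evening":
  position 1–2: cold evening
  position 4–5: cold evening
  position 7–8: cold evening
  position 30–31: cold evening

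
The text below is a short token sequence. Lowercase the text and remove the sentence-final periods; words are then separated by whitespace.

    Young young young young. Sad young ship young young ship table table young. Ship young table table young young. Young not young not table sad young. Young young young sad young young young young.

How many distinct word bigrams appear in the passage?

34 tokens → 33 bigram windows in total.
Repeated bigrams (each contributes count−1 duplicates):
  young young: 12
  sad young: 3
  young ship: 3
  ship young: 2
  table table: 2
  table young: 2
  young not: 2
  young sad: 2
20 duplicate windows → 33 − 20 = 13 distinct.

13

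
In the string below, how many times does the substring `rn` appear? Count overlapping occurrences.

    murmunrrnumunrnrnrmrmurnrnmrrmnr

5

Sliding a length-2 window over the 32 characters (31 positions):
  position 8–9: rn
  position 14–15: rn
  position 16–17: rn
  position 23–24: rn
  position 25–26: rn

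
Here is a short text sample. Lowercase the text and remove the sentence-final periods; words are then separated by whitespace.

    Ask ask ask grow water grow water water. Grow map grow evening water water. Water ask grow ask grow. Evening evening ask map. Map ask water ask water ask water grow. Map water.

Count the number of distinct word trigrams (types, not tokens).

28

33 tokens → 31 trigram windows in total.
Repeated trigrams (each contributes count−1 duplicates):
  ask water ask: 2
  water ask water: 2
  water grow map: 2
3 duplicate windows → 31 − 3 = 28 distinct.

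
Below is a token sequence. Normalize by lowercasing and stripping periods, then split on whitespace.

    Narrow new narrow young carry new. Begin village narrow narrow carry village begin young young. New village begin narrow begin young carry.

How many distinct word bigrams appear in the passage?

18

22 tokens → 21 bigram windows in total.
Repeated bigrams (each contributes count−1 duplicates):
  begin young: 2
  village begin: 2
  young carry: 2
3 duplicate windows → 21 − 3 = 18 distinct.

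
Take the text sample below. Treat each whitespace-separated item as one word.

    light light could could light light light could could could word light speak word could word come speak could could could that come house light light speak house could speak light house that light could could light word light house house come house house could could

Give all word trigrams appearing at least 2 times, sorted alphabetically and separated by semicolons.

Trigram counts meeting the condition (at least 2 times):
  could could could: 2
  could could light: 2
  light could could: 3
  light light could: 2

could could could; could could light; light could could; light light could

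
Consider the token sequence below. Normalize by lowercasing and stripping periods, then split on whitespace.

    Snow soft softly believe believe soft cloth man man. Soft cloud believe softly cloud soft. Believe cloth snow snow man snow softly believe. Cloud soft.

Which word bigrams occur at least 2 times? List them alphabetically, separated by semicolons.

Bigram counts meeting the condition (at least 2 times):
  cloud soft: 2
  softly believe: 2

cloud soft; softly believe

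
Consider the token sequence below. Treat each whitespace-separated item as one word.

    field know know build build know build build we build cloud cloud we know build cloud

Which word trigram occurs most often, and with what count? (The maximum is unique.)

"know build build", 2 times

Trigram frequencies (highest first):
  know build build: 2
  field know know: 1
  know know build: 1
  build build know: 1
  build know build: 1
  build build we: 1
  … (7 more, each ≤ 1)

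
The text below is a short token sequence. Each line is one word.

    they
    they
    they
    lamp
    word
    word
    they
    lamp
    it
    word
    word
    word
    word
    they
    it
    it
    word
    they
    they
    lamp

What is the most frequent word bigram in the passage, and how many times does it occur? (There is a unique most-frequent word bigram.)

"word word", 4 times

Bigram frequencies (highest first):
  word word: 4
  they they: 3
  they lamp: 3
  word they: 3
  it word: 2
  lamp word: 1
  … (3 more, each ≤ 1)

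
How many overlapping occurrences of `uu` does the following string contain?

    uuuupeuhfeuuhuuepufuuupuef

7

Sliding a length-2 window over the 26 characters (25 positions):
  position 1–2: uu
  position 2–3: uu
  position 3–4: uu
  position 11–12: uu
  position 14–15: uu
  position 20–21: uu
  position 21–22: uu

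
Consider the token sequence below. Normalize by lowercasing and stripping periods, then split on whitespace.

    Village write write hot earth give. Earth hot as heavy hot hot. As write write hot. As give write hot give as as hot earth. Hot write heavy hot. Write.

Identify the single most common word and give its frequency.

"hot", 9 times

Unigram frequencies (highest first):
  hot: 9
  write: 7
  as: 5
  earth: 3
  give: 3
  heavy: 2
  … (1 more, each ≤ 1)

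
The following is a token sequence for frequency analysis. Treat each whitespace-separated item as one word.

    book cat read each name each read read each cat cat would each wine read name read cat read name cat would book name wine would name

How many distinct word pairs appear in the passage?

22

27 tokens → 26 bigram windows in total.
Repeated bigrams (each contributes count−1 duplicates):
  cat read: 2
  cat would: 2
  read each: 2
  read name: 2
4 duplicate windows → 26 − 4 = 22 distinct.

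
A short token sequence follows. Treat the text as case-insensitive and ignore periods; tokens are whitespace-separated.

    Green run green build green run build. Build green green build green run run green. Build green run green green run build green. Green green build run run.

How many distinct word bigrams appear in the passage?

9

28 tokens → 27 bigram windows in total.
Repeated bigrams (each contributes count−1 duplicates):
  build green: 5
  green run: 5
  green build: 4
  green green: 4
  run green: 3
  run build: 2
  run run: 2
18 duplicate windows → 27 − 18 = 9 distinct.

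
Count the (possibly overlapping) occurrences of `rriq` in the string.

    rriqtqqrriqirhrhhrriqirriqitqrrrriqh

5

Sliding a length-4 window over the 36 characters (33 positions):
  position 1–4: rriq
  position 8–11: rriq
  position 18–21: rriq
  position 23–26: rriq
  position 32–35: rriq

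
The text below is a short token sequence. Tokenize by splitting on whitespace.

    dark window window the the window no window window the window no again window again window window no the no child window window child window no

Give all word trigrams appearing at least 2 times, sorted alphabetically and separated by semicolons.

the window no; window window the

Trigram counts meeting the condition (at least 2 times):
  the window no: 2
  window window the: 2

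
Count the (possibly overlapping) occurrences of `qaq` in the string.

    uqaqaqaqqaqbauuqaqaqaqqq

Sliding a length-3 window over the 24 characters (22 positions):
  position 2–4: qaq
  position 4–6: qaq
  position 6–8: qaq
  position 9–11: qaq
  position 16–18: qaq
  position 18–20: qaq
  position 20–22: qaq

7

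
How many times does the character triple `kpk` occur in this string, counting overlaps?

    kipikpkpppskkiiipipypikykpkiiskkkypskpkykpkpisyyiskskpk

Sliding a length-3 window over the 55 characters (53 positions):
  position 5–7: kpk
  position 25–27: kpk
  position 37–39: kpk
  position 41–43: kpk
  position 53–55: kpk

5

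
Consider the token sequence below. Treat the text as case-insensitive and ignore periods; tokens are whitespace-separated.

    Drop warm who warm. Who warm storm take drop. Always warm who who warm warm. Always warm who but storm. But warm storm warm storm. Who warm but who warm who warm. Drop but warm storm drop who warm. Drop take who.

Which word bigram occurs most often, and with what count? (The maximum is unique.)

"who warm", 7 times

Bigram frequencies (highest first):
  who warm: 7
  warm who: 5
  warm storm: 4
  always warm: 2
  but warm: 2
  warm drop: 2
  … (19 more, each ≤ 1)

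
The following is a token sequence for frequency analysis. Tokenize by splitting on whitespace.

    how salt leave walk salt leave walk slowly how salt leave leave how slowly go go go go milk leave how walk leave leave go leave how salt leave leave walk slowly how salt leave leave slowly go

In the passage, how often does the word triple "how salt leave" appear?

4

Scanning the 36 overlapping trigram windows for "how salt leave":
  position 1–3: how salt leave
  position 9–11: how salt leave
  position 27–29: how salt leave
  position 33–35: how salt leave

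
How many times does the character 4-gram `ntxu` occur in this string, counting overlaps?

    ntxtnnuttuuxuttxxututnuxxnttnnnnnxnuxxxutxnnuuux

0

Sliding a length-4 window over the 48 characters (45 positions):
  (no match at any position)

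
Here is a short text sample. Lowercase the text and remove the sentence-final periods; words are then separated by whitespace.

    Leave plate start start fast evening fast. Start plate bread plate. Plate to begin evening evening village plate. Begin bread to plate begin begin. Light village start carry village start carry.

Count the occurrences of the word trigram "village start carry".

2

Scanning the 29 overlapping trigram windows for "village start carry":
  position 26–28: village start carry
  position 29–31: village start carry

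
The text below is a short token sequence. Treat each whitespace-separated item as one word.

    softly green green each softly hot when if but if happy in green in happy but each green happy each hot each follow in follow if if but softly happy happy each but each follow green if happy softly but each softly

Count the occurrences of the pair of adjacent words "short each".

0

Scanning the 41 overlapping bigram windows for "short each":
  (none found)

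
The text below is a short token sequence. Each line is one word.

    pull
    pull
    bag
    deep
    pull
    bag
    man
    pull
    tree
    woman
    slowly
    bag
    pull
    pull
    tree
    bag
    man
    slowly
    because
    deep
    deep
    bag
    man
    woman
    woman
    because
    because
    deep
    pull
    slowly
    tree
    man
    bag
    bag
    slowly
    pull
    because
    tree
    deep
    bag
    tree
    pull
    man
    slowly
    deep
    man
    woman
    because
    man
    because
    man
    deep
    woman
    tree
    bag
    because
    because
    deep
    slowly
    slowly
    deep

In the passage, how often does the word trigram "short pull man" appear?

Scanning the 59 overlapping trigram windows for "short pull man":
  (none found)

0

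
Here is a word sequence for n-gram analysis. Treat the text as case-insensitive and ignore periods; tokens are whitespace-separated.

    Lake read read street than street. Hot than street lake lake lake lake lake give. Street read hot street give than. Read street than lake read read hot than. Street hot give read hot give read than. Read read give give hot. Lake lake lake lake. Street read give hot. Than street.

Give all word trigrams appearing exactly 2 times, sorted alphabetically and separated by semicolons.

Trigram counts meeting the condition (exactly 2 times):
  hot give read: 2
  lake read read: 2
  read street than: 2
  than street hot: 2

hot give read; lake read read; read street than; than street hot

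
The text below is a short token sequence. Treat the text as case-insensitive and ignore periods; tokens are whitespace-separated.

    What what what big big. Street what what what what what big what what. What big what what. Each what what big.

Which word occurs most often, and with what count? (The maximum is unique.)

"what", 15 times

Unigram frequencies (highest first):
  what: 15
  big: 5
  street: 1
  each: 1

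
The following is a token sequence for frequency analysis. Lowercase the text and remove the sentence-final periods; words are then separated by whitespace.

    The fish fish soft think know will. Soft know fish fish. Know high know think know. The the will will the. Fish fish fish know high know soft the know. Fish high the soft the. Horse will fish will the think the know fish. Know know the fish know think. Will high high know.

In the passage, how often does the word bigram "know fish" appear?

Scanning the 53 overlapping bigram windows for "know fish":
  position 9–10: know fish
  position 30–31: know fish
  position 43–44: know fish

3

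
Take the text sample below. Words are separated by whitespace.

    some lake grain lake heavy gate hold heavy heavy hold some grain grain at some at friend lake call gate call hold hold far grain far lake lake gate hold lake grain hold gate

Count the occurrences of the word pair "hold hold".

Scanning the 33 overlapping bigram windows for "hold hold":
  position 22–23: hold hold

1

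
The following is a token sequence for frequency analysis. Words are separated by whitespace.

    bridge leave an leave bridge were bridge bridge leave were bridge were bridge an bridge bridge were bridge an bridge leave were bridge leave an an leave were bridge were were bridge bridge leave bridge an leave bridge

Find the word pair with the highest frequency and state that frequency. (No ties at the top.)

"were bridge", 7 times

Bigram frequencies (highest first):
  were bridge: 7
  bridge leave: 5
  bridge were: 4
  an leave: 3
  leave bridge: 3
  bridge bridge: 3
  … (6 more, each ≤ 3)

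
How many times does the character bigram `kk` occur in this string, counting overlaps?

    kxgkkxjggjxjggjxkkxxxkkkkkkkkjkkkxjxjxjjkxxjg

11

Sliding a length-2 window over the 45 characters (44 positions):
  position 4–5: kk
  position 17–18: kk
  position 22–23: kk
  position 23–24: kk
  position 24–25: kk
  position 25–26: kk
  position 26–27: kk
  position 27–28: kk
  position 28–29: kk
  position 31–32: kk
  … (1 more)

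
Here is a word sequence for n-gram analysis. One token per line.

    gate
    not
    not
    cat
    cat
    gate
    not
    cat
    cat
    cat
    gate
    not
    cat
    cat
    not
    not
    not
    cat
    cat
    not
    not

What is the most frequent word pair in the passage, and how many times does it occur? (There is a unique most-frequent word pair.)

"cat cat", 5 times

Bigram frequencies (highest first):
  cat cat: 5
  not not: 4
  not cat: 4
  gate not: 3
  cat gate: 2
  cat not: 2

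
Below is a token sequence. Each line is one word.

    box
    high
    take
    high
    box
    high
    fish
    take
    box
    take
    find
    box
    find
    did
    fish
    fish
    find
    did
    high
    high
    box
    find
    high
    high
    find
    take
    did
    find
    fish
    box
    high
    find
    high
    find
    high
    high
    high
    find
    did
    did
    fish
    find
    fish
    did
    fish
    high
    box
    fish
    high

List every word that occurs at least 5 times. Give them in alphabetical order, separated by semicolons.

Unigram counts meeting the condition (at least 5 times):
  box: 7
  did: 6
  find: 10
  fish: 8
  high: 14

box; did; find; fish; high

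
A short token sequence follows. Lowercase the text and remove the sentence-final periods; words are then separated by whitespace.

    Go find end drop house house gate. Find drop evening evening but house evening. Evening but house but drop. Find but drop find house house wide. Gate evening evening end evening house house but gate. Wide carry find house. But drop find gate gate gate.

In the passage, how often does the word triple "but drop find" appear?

3

Scanning the 43 overlapping trigram windows for "but drop find":
  position 18–20: but drop find
  position 21–23: but drop find
  position 40–42: but drop find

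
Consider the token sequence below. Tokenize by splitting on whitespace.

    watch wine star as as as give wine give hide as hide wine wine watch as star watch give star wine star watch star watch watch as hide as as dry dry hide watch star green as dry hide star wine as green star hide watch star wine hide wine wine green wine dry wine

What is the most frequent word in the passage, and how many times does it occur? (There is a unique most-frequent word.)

"wine", 11 times

Unigram frequencies (highest first):
  wine: 11
  as: 10
  star: 9
  watch: 8
  hide: 7
  dry: 4
  … (2 more, each ≤ 3)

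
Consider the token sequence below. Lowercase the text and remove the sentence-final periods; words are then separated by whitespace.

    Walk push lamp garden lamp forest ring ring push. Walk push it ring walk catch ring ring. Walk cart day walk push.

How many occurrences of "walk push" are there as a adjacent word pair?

Scanning the 21 overlapping bigram windows for "walk push":
  position 1–2: walk push
  position 10–11: walk push
  position 21–22: walk push

3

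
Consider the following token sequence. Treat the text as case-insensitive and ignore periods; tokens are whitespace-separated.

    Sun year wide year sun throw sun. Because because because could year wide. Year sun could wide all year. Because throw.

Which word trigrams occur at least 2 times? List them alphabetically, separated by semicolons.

Trigram counts meeting the condition (at least 2 times):
  wide year sun: 2
  year wide year: 2

wide year sun; year wide year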